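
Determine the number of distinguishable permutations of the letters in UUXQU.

The 5 letters of UUXQU have repeats: U appearing 3 times.
Dividing 5! = 120 by 3! = 6 for the repeated letters gives 20.

20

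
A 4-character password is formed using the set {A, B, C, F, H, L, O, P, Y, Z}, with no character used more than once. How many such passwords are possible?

Choose and order 4 of the 10 symbols: the first character has 10 options, the next 9, then 8, 7.
That product is 10 × 9 × 8 × 7 = 5040.

5040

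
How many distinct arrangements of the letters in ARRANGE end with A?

With the last slot taken by A, it remains to arrange the other 6 letters (RRANGE).
Those 6 letters have R appearing twice, giving (6)!/(2!) = 360.

360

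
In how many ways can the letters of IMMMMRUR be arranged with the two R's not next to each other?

630

There are 8!/(4!·2!) = 840 arrangements of IMMMMRUR in total.
Arrangements with the R's together: treat RR as one letter, giving (7)!/(4!) = 210.
Subtracting, 840 − 210 = 630 arrangements keep the R's apart.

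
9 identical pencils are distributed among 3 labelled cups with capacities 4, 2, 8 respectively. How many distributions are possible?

Ignoring the caps, the number of non-negative solutions to x_1+…+x_3 = 9 is C(11,2) = 55.
Subtract solutions that violate a single cap (substitute x_i' = x_i − (cap_i+1)): x_1 ≥ 5 gives C(6,2) = 15; x_2 ≥ 3 gives C(8,2) = 28; x_3 ≥ 9 gives C(2,2) = 1. Together 44.
Add back pairs where two caps are both exceeded: 3 + 0 + 0 = 3.
By inclusion–exclusion the count is 55 − 44 + 3 = 14.

14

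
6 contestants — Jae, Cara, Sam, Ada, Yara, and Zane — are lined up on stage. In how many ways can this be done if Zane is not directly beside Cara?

Of the 6! = 720 arrangements, those with Zane and Cara adjacent number 2 × 5! = 240 (treat the pair as a block with 2 internal orders).
Complementary counting: 720 − 240 = 480.

480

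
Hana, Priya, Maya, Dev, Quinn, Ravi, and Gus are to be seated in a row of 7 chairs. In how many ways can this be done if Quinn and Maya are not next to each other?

3600

There are 7! = 5040 arrangements in all. If Quinn and Maya are adjacent, merging them into one block gives 2·(6)! = 1440 arrangements.
Complementary counting: 5040 − 1440 = 3600.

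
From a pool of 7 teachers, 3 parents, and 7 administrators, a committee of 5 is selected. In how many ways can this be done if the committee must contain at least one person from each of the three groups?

Total 5-person selections from all 17: C(17,5) = 6188.
Selections missing a whole group: no teachers → C(10,5) = 252; no parents → C(14,5) = 2002; no administrators → C(10,5) = 252.
Add back selections omitting two groups (i.e. drawn from a single group): C(7,5) + C(3,5) + C(7,5) = 42.
By inclusion–exclusion: 6188 − 2506 + 42 = 3724.

3724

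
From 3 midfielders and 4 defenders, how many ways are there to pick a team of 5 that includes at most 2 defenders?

Split by how many defenders are chosen (0 through 2).
Sum: C(4,0)·C(3,5) + C(4,1)·C(3,4) + C(4,2)·C(3,3) = 0 + 0 + 6 = 6.

6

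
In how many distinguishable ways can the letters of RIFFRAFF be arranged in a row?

840

Letter multiplicities in RIFFRAFF: A×1, F×4, I×1, R×2.
The number of distinct arrangements is 8!/(4!·2!) = 40320/48 = 840.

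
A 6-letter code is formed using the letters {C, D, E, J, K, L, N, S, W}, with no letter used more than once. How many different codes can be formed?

This is a permutation of 6 out of 9: P(9,6) = 9!/3!.
That product is 9 × 8 × 7 × 6 × 5 × 4 = 60480.

60480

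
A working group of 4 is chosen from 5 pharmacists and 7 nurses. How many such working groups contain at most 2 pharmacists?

420

Split by how many pharmacists are chosen (0 through 2).
Sum: C(5,0)·C(7,4) + C(5,1)·C(7,3) + C(5,2)·C(7,2) = 35 + 175 + 210 = 420.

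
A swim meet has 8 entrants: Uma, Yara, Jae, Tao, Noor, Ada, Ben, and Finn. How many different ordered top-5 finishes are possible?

There are 8 choices for 1st place, 7 for 2nd, and so on down to 4 for position 5.
That gives 8 × 7 × 6 × 5 × 4 = 6720.

6720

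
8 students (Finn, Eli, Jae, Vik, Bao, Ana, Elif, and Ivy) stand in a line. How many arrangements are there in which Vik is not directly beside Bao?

There are 8! = 40320 arrangements in all. If Vik and Bao are adjacent, merging them into one block gives 2·(7)! = 10080 arrangements.
So 40320 − 10080 = 30240 arrangements keep them apart.

30240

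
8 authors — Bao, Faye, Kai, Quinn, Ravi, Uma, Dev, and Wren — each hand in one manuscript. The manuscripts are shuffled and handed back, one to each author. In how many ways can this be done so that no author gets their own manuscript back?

This is the derangement count D_8: permutations of 8 items with no fixed point.
By inclusion–exclusion this is Σ_{j=0}^{8} (−1)^j C(8,j)·(8−j)!.
Computing: 40320 − 40320 + 20160 − 6720 + 1680 − 336 + 56 − 8 + 1 = 14833.

14833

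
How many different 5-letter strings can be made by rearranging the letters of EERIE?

20

EERIE has 5 letters with E appearing 3 times.
Dividing 5! = 120 by 3! = 6 for the repeated letters gives 20.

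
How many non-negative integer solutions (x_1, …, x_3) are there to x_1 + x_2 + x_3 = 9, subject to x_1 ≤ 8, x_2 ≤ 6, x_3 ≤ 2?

20

By stars and bars, unrestricted non-negative solutions to x_1+…+x_3 = 9 number C(9+2,2) = 55.
Subtract solutions that violate a single cap (substitute x_i' = x_i − (cap_i+1)): x_1 ≥ 9 gives C(2,2) = 1; x_2 ≥ 7 gives C(4,2) = 6; x_3 ≥ 3 gives C(8,2) = 28. Together 35.
No two caps can be exceeded simultaneously, so the pair terms are all 0.
By inclusion–exclusion the count is 55 − 35 + 0 = 20.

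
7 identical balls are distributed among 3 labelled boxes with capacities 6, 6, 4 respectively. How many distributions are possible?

28

Without the upper bounds there are C(9,2) = 36 ways to split 7 among 3 boxes.
Subtract solutions that violate a single cap (substitute x_i' = x_i − (cap_i+1)): x_1 ≥ 7 gives C(2,2) = 1; x_2 ≥ 7 gives C(2,2) = 1; x_3 ≥ 5 gives C(4,2) = 6. Together 8.
No two caps can be exceeded simultaneously, so the pair terms are all 0.
By inclusion–exclusion the count is 36 − 8 + 0 = 28.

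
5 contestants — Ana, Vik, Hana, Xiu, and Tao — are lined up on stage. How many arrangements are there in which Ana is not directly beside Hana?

Of the 5! = 120 arrangements, those with Ana and Hana adjacent number 2 × 4! = 48 (treat the pair as a block with 2 internal orders).
So 120 − 48 = 72 arrangements keep them apart.

72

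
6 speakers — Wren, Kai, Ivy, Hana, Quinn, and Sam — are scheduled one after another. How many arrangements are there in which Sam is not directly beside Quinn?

Of the 6! = 720 arrangements, those with Sam and Quinn adjacent number 2 × 5! = 240 (treat the pair as a block with 2 internal orders).
Complementary counting: 720 − 240 = 480.

480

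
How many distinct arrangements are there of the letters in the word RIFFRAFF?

840

Letter multiplicities in RIFFRAFF: A×1, F×4, I×1, R×2.
So there are 8! / (4!·2!) = 840 distinguishable arrangements.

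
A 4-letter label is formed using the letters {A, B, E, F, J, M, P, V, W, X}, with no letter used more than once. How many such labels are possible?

With no repetition, fill the 4 letters in order: 10 choices, then 9, down to 7.
That product is 10 × 9 × 8 × 7 = 5040.

5040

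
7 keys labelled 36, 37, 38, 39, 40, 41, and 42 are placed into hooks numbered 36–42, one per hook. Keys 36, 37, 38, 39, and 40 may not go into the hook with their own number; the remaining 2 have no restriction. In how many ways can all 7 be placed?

Let Aᵢ (for 36 ≤ i ≤ 40) be the placements that put key i in its forbidden hook. Any j of these fix j positions, leaving (7−j)! ways to fill the rest, and there are C(5,j) ways to pick which j.
By inclusion–exclusion, the number of valid placements is Σ_{j=0}^{5} (−1)^j C(5,j)·(7−j)!.
Computing: 5040 − 3600 + 1200 − 240 + 30 − 2 = 2428.

2428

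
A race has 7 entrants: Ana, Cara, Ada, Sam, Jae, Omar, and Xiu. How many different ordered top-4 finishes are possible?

There are 7 choices for 1st place, 6 for 2nd, and so on down to 4 for position 4.
That gives 7 × 6 × 5 × 4 = 840.

840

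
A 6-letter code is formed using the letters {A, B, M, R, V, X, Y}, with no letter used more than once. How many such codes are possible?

This is a permutation of 6 out of 7: P(7,6) = 7!/1!.
That product is 7 × 6 × 5 × 4 × 3 × 2 = 5040.

5040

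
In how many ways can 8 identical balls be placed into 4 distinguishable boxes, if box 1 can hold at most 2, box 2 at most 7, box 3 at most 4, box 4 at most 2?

Without the upper bounds there are C(11,3) = 165 ways to split 8 among 4 boxes.
Subtract solutions that violate a single cap (substitute x_i' = x_i − (cap_i+1)): x_1 ≥ 3 gives C(8,3) = 56; x_2 ≥ 8 gives C(3,3) = 1; x_3 ≥ 5 gives C(6,3) = 20; x_4 ≥ 3 gives C(8,3) = 56. Together 133.
Add back pairs where two caps are both exceeded: 0 + 1 + 10 + 0 + 0 + 1 = 12.
By inclusion–exclusion the count is 165 − 133 + 12 = 44.

44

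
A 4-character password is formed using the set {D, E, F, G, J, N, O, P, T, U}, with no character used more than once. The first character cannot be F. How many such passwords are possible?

4536

The first character has 10−1 = 9 choices (anything except F).
The remaining 3 characters are filled from the other 9 symbols without repetition: 9 × 8 × 7 = 504.
Total: 9 × 504 = 4536.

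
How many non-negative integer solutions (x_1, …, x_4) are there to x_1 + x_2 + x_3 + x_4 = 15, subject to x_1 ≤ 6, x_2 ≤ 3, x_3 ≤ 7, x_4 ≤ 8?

Without the upper bounds there are C(18,3) = 816 ways to split 15 among 4 variables.
Subtract solutions that violate a single cap (substitute x_i' = x_i − (cap_i+1)): x_1 ≥ 7 gives C(11,3) = 165; x_2 ≥ 4 gives C(14,3) = 364; x_3 ≥ 8 gives C(10,3) = 120; x_4 ≥ 9 gives C(9,3) = 84. Together 733.
Add back pairs where two caps are both exceeded: 35 + 1 + 0 + 20 + 10 + 0 = 66.
By inclusion–exclusion the count is 816 − 733 + 66 = 149.

149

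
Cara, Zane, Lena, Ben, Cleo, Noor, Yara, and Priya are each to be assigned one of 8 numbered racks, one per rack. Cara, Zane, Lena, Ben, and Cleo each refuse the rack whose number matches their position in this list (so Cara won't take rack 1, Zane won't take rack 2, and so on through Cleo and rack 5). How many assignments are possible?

21234

Let Aᵢ (for 1 ≤ i ≤ 5) be the placements that put person i in their forbidden rack. Any j of these fix j positions, leaving (8−j)! ways to fill the rest, and there are C(5,j) ways to pick which j.
By inclusion–exclusion, the number of valid placements is Σ_{j=0}^{5} (−1)^j C(5,j)·(8−j)!.
Computing: 40320 − 25200 + 7200 − 1200 + 120 − 6 = 21234.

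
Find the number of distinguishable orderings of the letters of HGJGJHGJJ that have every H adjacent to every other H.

280

Treat the 2 copies of H as a single block. The multiset to arrange is then {HH, G, G, G, J, J, J, J}, 8 items in all.
That gives (8)!/(4!·3!) = 280 arrangements.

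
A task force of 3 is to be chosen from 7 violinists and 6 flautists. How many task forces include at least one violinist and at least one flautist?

Total 3-person selections from all 13: C(13,3) = 286.
Subtract selections that omit an entire group: no violinists → C(6,3) = 20; no flautists → C(7,3) = 35.
Both groups omitted at once is impossible, so 286 − 55 = 231.

231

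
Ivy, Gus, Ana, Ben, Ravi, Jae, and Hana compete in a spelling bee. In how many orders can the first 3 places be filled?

This is an ordered selection of 3 from 7: P(7,3).
That gives 7 × 6 × 5 = 210.

210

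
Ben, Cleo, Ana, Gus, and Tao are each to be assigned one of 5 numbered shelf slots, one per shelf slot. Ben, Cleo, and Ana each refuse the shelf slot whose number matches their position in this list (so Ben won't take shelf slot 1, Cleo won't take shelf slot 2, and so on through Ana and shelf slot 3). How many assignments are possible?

Let Aᵢ (for i ∈ {1, 2, 3}) be the placements that put person i in their forbidden shelf slot. Any j of these fix j positions, leaving (5−j)! ways to fill the rest, and there are C(3,j) ways to pick which j.
By inclusion–exclusion, the number of valid placements is Σ_{j=0}^{3} (−1)^j C(3,j)·(5−j)!.
Computing: 120 − 72 + 18 − 2 = 64.

64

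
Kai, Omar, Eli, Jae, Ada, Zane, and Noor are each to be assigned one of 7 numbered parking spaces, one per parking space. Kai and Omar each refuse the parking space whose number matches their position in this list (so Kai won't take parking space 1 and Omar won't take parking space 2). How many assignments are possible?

3720

Let Aᵢ (for i ∈ {1, 2}) be the placements that put person i in their forbidden parking space. Any j of these fix j positions, leaving (7−j)! ways to fill the rest, and there are C(2,j) ways to pick which j.
By inclusion–exclusion, the number of valid placements is Σ_{j=0}^{2} (−1)^j C(2,j)·(7−j)!.
Computing: 5040 − 1440 + 120 = 3720.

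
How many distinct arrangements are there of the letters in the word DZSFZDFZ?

DZSFZDFZ has 8 letters with D appearing twice, F appearing twice, and Z appearing 3 times.
Dividing 8! = 40320 by 3!·2!·2! = 24 for the repeated letters gives 1680.

1680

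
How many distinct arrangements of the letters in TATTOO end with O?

With the last slot taken by O, it remains to arrange the other 5 letters (TATTO).
Those 5 letters have T appearing 3 times, giving (5)!/(3!) = 20.

20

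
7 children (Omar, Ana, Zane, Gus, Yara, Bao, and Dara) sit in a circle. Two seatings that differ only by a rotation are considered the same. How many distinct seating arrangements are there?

720

Around a circle, 7 distinct people have 7!/7 = (6)! = 720 rotationally distinct seatings.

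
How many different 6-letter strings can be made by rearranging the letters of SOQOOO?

SOQOOO has 6 letters with O appearing 4 times.
So there are 6! / (4!) = 30 distinguishable arrangements.

30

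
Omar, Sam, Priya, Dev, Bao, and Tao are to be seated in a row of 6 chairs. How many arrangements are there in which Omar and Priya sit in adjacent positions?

240

Treat {Omar, Priya} as a single unit. There are 5 units to order, and the pair itself can be ordered 2 ways.
So the count is 2·(5)! = 240.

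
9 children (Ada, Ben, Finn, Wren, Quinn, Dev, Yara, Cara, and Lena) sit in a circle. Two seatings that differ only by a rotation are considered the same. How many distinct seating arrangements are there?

40320

Fix one person's seat to break rotational symmetry; the remaining 8 people can be arranged in (8)! = 40320 ways.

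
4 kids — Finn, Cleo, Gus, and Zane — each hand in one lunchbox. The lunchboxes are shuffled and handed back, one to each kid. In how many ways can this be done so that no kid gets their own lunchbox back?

Let Aᵢ be the assignments in which kid i gets their own lunchbox. We want the size of the complement of A₁∪…∪A_4.
By inclusion–exclusion this is Σ_{j=0}^{4} (−1)^j C(4,j)·(4−j)!.
Computing: 24 − 24 + 12 − 4 + 1 = 9.

9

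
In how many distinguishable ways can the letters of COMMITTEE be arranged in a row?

The 9 letters of COMMITTEE have repeats: E appearing twice, M appearing twice, and T appearing twice.
The number of distinct arrangements is 9!/(2!·2!·2!) = 362880/8 = 45360.

45360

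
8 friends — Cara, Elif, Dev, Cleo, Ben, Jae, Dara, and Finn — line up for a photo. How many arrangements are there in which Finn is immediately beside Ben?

10080

Glue Finn and Ben into one block (2 internal orders), leaving 7 units to arrange in a row.
So the count is 2·(7)! = 10080.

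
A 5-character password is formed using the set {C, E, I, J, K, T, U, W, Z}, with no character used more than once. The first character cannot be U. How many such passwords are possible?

The first character has 9−1 = 8 choices (anything except U).
The remaining 4 characters are filled from the other 8 symbols without repetition: 8 × 7 × 6 × 5 = 1680.
Total: 8 × 1680 = 13440.

13440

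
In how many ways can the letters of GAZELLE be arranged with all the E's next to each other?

Treat the 2 copies of E as a single block. The multiset to arrange is then {EE, A, G, L, L, Z}, 6 items in all.
That gives (6)!/(2!) = 360 arrangements.

360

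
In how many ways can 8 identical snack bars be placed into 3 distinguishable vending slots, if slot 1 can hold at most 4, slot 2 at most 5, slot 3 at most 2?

Ignoring the caps, the number of non-negative solutions to x_1+…+x_3 = 8 is C(10,2) = 45.
Subtract solutions that violate a single cap (substitute x_i' = x_i − (cap_i+1)): x_1 ≥ 5 gives C(5,2) = 10; x_2 ≥ 6 gives C(4,2) = 6; x_3 ≥ 3 gives C(7,2) = 21. Together 37.
Add back pairs where two caps are both exceeded: 0 + 1 + 0 = 1.
By inclusion–exclusion the count is 45 − 37 + 1 = 9.

9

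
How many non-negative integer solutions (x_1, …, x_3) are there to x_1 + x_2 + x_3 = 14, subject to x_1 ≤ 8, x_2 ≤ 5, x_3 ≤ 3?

By stars and bars, unrestricted non-negative solutions to x_1+…+x_3 = 14 number C(14+2,2) = 120.
Subtract solutions that violate a single cap (substitute x_i' = x_i − (cap_i+1)): x_1 ≥ 9 gives C(7,2) = 21; x_2 ≥ 6 gives C(10,2) = 45; x_3 ≥ 4 gives C(12,2) = 66. Together 132.
Add back pairs where two caps are both exceeded: 0 + 3 + 15 = 18.
By inclusion–exclusion the count is 120 − 132 + 18 = 6.

6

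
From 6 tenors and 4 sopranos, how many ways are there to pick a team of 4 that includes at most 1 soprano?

Split by how many sopranos are chosen (0 through 1).
Sum: C(4,0)·C(6,4) + C(4,1)·C(6,3) = 15 + 80 = 95.

95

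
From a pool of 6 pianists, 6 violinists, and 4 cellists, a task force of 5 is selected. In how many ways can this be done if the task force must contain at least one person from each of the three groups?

Total 5-person selections from all 16: C(16,5) = 4368.
Selections missing a whole group: no pianists → C(10,5) = 252; no violinists → C(10,5) = 252; no cellists → C(12,5) = 792.
Add back selections omitting two groups (i.e. drawn from a single group): C(6,5) + C(6,5) + C(4,5) = 12.
By inclusion–exclusion: 4368 − 1296 + 12 = 3084.

3084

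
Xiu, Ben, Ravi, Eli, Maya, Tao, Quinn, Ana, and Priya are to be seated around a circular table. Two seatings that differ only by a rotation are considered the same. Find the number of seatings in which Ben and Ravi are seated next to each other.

10080

Treat {Ben, Ravi} as one unit (2 internal orders) and seat the resulting 8 units around the table: (7)! circular arrangements.
So 2 × (7)! = 2 × 5040 = 10080.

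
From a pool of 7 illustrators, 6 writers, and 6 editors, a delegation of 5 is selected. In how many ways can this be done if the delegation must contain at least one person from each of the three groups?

With no constraint there are C(19,5) = 11628 possible selections.
Subtract selections that omit an entire group: no illustrators → C(12,5) = 792; no writers → C(13,5) = 1287; no editors → C(13,5) = 1287.
Add back selections omitting two groups (i.e. drawn from a single group): C(7,5) + C(6,5) + C(6,5) = 33.
By inclusion–exclusion: 11628 − 3366 + 33 = 8295.

8295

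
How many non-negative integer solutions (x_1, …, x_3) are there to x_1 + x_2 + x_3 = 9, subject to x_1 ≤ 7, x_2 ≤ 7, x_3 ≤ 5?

39

Without the upper bounds there are C(11,2) = 55 ways to split 9 among 3 variables.
Subtract solutions that violate a single cap (substitute x_i' = x_i − (cap_i+1)): x_1 ≥ 8 gives C(3,2) = 3; x_2 ≥ 8 gives C(3,2) = 3; x_3 ≥ 6 gives C(5,2) = 10. Together 16.
No two caps can be exceeded simultaneously, so the pair terms are all 0.
By inclusion–exclusion the count is 55 − 16 + 0 = 39.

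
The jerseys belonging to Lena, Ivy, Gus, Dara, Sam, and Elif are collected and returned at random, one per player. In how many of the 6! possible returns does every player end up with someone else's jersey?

265

This is the derangement count D_6: permutations of 6 items with no fixed point.
By inclusion–exclusion this is Σ_{j=0}^{6} (−1)^j C(6,j)·(6−j)!.
Computing: 720 − 720 + 360 − 120 + 30 − 6 + 1 = 265.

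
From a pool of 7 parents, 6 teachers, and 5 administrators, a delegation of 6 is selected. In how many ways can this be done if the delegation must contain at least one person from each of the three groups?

With no constraint there are C(18,6) = 18564 possible selections.
Selections missing a whole group: no parents → C(11,6) = 462; no teachers → C(12,6) = 924; no administrators → C(13,6) = 1716.
Add back selections omitting two groups (i.e. drawn from a single group): C(7,6) + C(6,6) + C(5,6) = 8.
By inclusion–exclusion: 18564 − 3102 + 8 = 15470.

15470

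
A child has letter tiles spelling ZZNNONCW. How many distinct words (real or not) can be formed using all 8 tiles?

3360

Letter multiplicities in ZZNNONCW: C×1, N×3, O×1, W×1, Z×2.
The number of distinct arrangements is 8!/(3!·2!) = 40320/12 = 3360.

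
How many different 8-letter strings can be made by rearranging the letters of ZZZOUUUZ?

280

ZZZOUUUZ has 8 letters with U appearing 3 times and Z appearing 4 times.
Dividing 8! = 40320 by 4!·3! = 144 for the repeated letters gives 280.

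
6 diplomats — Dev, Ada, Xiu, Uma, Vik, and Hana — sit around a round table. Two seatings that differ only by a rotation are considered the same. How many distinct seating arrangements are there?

Fix one person's seat to break rotational symmetry; the remaining 5 people can be arranged in (5)! = 120 ways.

120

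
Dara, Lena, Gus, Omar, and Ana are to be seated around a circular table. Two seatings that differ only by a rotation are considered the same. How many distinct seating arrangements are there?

24

Around a circle, 5 distinct people have 5!/5 = (4)! = 24 rotationally distinct seatings.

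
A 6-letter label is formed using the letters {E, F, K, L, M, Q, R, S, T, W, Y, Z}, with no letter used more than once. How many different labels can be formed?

665280

With no repetition, fill the 6 letters in order: 12 choices, then 11, down to 7.
That product is 12 × 11 × 10 × 9 × 8 × 7 = 665280.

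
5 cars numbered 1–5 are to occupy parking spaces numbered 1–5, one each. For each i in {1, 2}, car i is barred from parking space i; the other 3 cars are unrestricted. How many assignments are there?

78

Let Aᵢ (for i ∈ {1, 2}) be the placements that put car i in its forbidden parking space. Any j of these fix j positions, leaving (5−j)! ways to fill the rest, and there are C(2,j) ways to pick which j.
By inclusion–exclusion, the number of valid placements is Σ_{j=0}^{2} (−1)^j C(2,j)·(5−j)!.
Computing: 120 − 48 + 6 = 78.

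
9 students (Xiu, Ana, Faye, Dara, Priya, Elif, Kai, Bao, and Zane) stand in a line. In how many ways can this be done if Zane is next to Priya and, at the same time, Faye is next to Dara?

20160

Treat {Zane,Priya} as one block (2 orders) and {Faye,Dara} as another (2 orders).
That leaves 7 units to arrange: 2 × 2 × 7! = 4 × 5040 = 20160.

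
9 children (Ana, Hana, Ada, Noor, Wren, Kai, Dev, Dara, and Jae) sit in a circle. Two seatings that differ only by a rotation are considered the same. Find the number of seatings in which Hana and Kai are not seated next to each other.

Without the restriction there are (8)! = 40320 seatings.
Seatings with Hana beside Kai: treat them as a block with 2 internal orders, giving 2 × (7)! = 10080.
Subtracting, 40320 − 10080 = 30240.

30240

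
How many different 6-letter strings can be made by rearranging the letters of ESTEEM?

Letter multiplicities in ESTEEM: E×3, M×1, S×1, T×1.
So there are 6! / (3!) = 120 distinguishable arrangements.

120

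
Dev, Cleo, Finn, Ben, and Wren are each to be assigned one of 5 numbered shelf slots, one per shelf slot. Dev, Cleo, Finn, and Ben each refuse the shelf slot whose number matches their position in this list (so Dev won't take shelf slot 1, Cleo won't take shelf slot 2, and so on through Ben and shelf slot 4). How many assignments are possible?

Let Aᵢ (for 1 ≤ i ≤ 4) be the placements that put person i in their forbidden shelf slot. Any j of these fix j positions, leaving (5−j)! ways to fill the rest, and there are C(4,j) ways to pick which j.
By inclusion–exclusion, the number of valid placements is Σ_{j=0}^{4} (−1)^j C(4,j)·(5−j)!.
Computing: 120 − 96 + 36 − 8 + 1 = 53.

53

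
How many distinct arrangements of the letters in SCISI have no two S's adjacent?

18

There are 5!/(2!·2!) = 30 arrangements of SCISI in total.
Arrangements with the S's together: treat SS as one letter, giving (4)!/(2!) = 12.
Subtracting, 30 − 12 = 18 arrangements keep the S's apart.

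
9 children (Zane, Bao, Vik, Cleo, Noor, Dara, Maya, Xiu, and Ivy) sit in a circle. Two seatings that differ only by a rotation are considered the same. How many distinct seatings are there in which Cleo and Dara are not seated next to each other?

All circular seatings of 9 people number (8)! = 40320.
Those with Cleo next to Dara: fuse the pair into one unit and seat 8 units around a circle — 2·(7)! = 10080.
Subtracting, 40320 − 10080 = 30240.

30240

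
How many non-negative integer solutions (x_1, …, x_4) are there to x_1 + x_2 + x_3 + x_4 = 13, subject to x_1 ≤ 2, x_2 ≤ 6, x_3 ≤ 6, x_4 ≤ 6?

82

By stars and bars, unrestricted non-negative solutions to x_1+…+x_4 = 13 number C(13+3,3) = 560.
Subtract solutions that violate a single cap (substitute x_i' = x_i − (cap_i+1)): x_1 ≥ 3 gives C(13,3) = 286; x_2 ≥ 7 gives C(9,3) = 84; x_3 ≥ 7 gives C(9,3) = 84; x_4 ≥ 7 gives C(9,3) = 84. Together 538.
Add back pairs where two caps are both exceeded: 20 + 20 + 20 + 0 + 0 + 0 = 60.
By inclusion–exclusion the count is 560 − 538 + 60 = 82.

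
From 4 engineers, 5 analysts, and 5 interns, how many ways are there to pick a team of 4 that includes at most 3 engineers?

Split by how many engineers are chosen (0 through 3).
Sum: C(4,0)·C(10,4) + C(4,1)·C(10,3) + C(4,2)·C(10,2) + C(4,3)·C(10,1) = 210 + 480 + 270 + 40 = 1000.

1000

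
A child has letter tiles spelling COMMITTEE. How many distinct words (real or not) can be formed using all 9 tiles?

45360

Letter multiplicities in COMMITTEE: C×1, E×2, I×1, M×2, O×1, T×2.
Dividing 9! = 362880 by 2!·2!·2! = 8 for the repeated letters gives 45360.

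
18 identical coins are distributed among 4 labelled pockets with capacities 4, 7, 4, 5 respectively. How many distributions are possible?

Ignoring the caps, the number of non-negative solutions to x_1+…+x_4 = 18 is C(21,3) = 1330.
Subtract solutions that violate a single cap (substitute x_i' = x_i − (cap_i+1)): x_1 ≥ 5 gives C(16,3) = 560; x_2 ≥ 8 gives C(13,3) = 286; x_3 ≥ 5 gives C(16,3) = 560; x_4 ≥ 6 gives C(15,3) = 455. Together 1861.
Add back pairs where two caps are both exceeded: 56 + 165 + 120 + 56 + 35 + 120 = 552.
Subtract triples: 1 + 0 + 10 + 0 = 11.
By inclusion–exclusion the count is 1330 − 1861 + 552 − 11 = 10.

10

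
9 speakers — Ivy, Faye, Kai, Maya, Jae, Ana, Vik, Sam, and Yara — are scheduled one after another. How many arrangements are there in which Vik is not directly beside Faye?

282240

Of the 9! = 362880 arrangements, those with Vik and Faye adjacent number 2 × 8! = 80640 (treat the pair as a block with 2 internal orders).
Complementary counting: 362880 − 80640 = 282240.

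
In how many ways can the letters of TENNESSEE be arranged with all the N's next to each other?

Treat the 2 copies of N as a single block. The multiset to arrange is then {NN, E, E, E, E, S, S, T}, 8 items in all.
That gives (8)!/(4!·2!) = 840 arrangements.

840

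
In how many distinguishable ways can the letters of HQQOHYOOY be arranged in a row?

Letter multiplicities in HQQOHYOOY: H×2, O×3, Q×2, Y×2.
The number of distinct arrangements is 9!/(3!·2!·2!·2!) = 362880/48 = 7560.

7560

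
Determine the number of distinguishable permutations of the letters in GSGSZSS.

Letter multiplicities in GSGSZSS: G×2, S×4, Z×1.
So there are 7! / (4!·2!) = 105 distinguishable arrangements.

105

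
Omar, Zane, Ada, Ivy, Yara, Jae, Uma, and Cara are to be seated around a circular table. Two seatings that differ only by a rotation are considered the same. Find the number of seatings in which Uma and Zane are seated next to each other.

1440

Treat {Uma, Zane} as one unit (2 internal orders) and seat the resulting 7 units around the table: (6)! circular arrangements.
So 2 × (6)! = 2 × 720 = 1440.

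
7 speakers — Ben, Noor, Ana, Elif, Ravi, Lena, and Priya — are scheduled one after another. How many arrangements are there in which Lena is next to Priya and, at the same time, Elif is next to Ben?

480

Treat {Lena,Priya} as one block (2 orders) and {Elif,Ben} as another (2 orders).
That leaves 5 units to arrange: 2 × 2 × 5! = 4 × 120 = 480.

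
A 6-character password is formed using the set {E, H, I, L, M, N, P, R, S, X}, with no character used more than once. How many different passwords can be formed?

Choose and order 6 of the 10 symbols: the first character has 10 options, the next 9, and so on down to 5.
That product is 10 × 9 × 8 × 7 × 6 × 5 = 151200.

151200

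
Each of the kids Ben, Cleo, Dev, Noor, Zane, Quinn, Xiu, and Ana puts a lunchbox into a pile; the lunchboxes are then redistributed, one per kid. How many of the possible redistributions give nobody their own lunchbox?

14833

Let Aᵢ be the assignments in which kid i gets their own lunchbox. We want the size of the complement of A₁∪…∪A_8.
By inclusion–exclusion this is Σ_{j=0}^{8} (−1)^j C(8,j)·(8−j)!.
Computing: 40320 − 40320 + 20160 − 6720 + 1680 − 336 + 56 − 8 + 1 = 14833.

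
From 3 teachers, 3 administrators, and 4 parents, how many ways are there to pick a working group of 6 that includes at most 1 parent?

Split by how many parents are chosen (0 through 1).
Sum: C(4,0)·C(6,6) + C(4,1)·C(6,5) = 1 + 24 = 25.

25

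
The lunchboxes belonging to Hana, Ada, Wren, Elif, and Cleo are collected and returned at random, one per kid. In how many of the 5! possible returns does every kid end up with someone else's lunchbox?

44

Let Aᵢ be the assignments in which kid i gets their own lunchbox. We want the size of the complement of A₁∪…∪A_5.
By inclusion–exclusion this is Σ_{j=0}^{5} (−1)^j C(5,j)·(5−j)!.
Computing: 120 − 120 + 60 − 20 + 5 − 1 = 44.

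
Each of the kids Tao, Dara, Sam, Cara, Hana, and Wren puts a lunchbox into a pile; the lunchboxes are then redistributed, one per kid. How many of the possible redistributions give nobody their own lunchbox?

265

Count assignments avoiding every fixed point. For any j of the 6 kids fixed to their own lunchbox, the other 6−j can be arranged in (6−j)! ways.
By inclusion–exclusion this is Σ_{j=0}^{6} (−1)^j C(6,j)·(6−j)!.
Computing: 720 − 720 + 360 − 120 + 30 − 6 + 1 = 265.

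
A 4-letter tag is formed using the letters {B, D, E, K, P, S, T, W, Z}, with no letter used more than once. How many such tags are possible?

This is a permutation of 4 out of 9: P(9,4) = 9!/5!.
9 × 8 × 7 × 6 = 3024.

3024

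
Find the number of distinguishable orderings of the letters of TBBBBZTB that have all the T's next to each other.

42

Treat the 2 copies of T as a single block. The multiset to arrange is then {TT, B, B, B, B, B, Z}, 7 items in all.
That gives (7)!/(5!) = 42 arrangements.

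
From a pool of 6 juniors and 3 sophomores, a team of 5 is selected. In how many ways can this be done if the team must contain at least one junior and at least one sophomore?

Total 5-person selections from all 9: C(9,5) = 126.
Selections missing a whole group: no juniors → C(3,5) = 0; no sophomores → C(6,5) = 6.
Both groups omitted at once is impossible, so 126 − 6 = 120.

120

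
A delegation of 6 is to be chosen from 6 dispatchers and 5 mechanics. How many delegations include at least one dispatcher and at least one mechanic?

461

Unrestricted: C(11,6) = 462 ways to pick any 6 of the 11.
Selections missing a whole group: no dispatchers → C(5,6) = 0; no mechanics → C(6,6) = 1.
Both groups omitted at once is impossible, so 462 − 1 = 461.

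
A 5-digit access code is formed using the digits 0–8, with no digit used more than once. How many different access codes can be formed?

15120

This is a permutation of 5 out of 9: P(9,5) = 9!/4!.
That product is 9 × 8 × 7 × 6 × 5 = 15120.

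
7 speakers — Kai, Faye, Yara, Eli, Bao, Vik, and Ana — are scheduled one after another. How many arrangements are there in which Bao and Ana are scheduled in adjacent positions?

1440

Glue Bao and Ana into one block (2 internal orders), leaving 6 units to arrange in a row.
So the count is 2·(6)! = 1440.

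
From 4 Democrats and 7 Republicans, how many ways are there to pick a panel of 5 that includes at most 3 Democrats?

455

Split by how many Democrats are chosen (0 through 3).
Sum: C(4,0)·C(7,5) + C(4,1)·C(7,4) + C(4,2)·C(7,3) + C(4,3)·C(7,2) = 21 + 140 + 210 + 84 = 455.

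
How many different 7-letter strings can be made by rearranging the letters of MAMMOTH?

840

MAMMOTH has 7 letters with M appearing 3 times.
The number of distinct arrangements is 7!/(3!) = 5040/6 = 840.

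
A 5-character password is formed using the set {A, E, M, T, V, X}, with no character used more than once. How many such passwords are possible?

720

Choose and order 5 of the 6 symbols: the first character has 6 options, the next 5, and so on down to 2.
6 × 5 × 4 × 3 × 2 = 720.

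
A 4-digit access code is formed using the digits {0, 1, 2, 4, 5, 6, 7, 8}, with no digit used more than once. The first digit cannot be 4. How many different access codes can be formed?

The first digit has 8−1 = 7 choices (anything except 4).
The remaining 3 digits are filled from the other 7 symbols without repetition: 7 × 6 × 5 = 210.
Total: 7 × 210 = 1470.

1470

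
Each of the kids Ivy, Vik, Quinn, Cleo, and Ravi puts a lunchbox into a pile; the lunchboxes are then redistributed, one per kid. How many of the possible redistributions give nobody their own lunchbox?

Let Aᵢ be the assignments in which kid i gets their own lunchbox. We want the size of the complement of A₁∪…∪A_5.
By inclusion–exclusion this is Σ_{j=0}^{5} (−1)^j C(5,j)·(5−j)!.
Computing: 120 − 120 + 60 − 20 + 5 − 1 = 44.

44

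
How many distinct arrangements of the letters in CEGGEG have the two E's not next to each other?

Total arrangements of CEGGEG: 6!/(3!·2!) = 60.
Arrangements with the E's together: treat EE as one letter, giving (5)!/(3!) = 20.
Hence 60 − 20 = 40.

40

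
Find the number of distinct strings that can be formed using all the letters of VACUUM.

360

VACUUM has 6 letters with U appearing twice.
Dividing 6! = 720 by 2! = 2 for the repeated letters gives 360.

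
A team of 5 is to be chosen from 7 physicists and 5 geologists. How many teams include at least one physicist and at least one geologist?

With no constraint there are C(12,5) = 792 possible selections.
Subtract selections that omit an entire group: no physicists → C(5,5) = 1; no geologists → C(7,5) = 21.
Both groups omitted at once is impossible, so 792 − 22 = 770.

770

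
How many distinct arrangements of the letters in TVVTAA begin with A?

Fix A in the first position and arrange the remaining 5 letters.
Those 5 letters have T appearing twice and V appearing twice, giving (5)!/(2!·2!) = 30.

30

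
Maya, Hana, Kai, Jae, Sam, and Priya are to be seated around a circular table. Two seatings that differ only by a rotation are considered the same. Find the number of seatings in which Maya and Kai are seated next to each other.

Glue Maya and Kai into a block (2 internal orders). Seating 5 units around a circle gives (4)! arrangements.
So 2 × (4)! = 2 × 24 = 48.

48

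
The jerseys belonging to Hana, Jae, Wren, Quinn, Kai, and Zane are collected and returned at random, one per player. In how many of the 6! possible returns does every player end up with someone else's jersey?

265

Count assignments avoiding every fixed point. For any j of the 6 players fixed to their old jersey, the other 6−j can be arranged in (6−j)! ways.
By inclusion–exclusion this is Σ_{j=0}^{6} (−1)^j C(6,j)·(6−j)!.
Computing: 720 − 720 + 360 − 120 + 30 − 6 + 1 = 265.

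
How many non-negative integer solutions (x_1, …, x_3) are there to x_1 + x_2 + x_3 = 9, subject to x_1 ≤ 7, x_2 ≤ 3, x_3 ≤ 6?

25

Ignoring the caps, the number of non-negative solutions to x_1+…+x_3 = 9 is C(11,2) = 55.
Subtract solutions that violate a single cap (substitute x_i' = x_i − (cap_i+1)): x_1 ≥ 8 gives C(3,2) = 3; x_2 ≥ 4 gives C(7,2) = 21; x_3 ≥ 7 gives C(4,2) = 6. Together 30.
No two caps can be exceeded simultaneously, so the pair terms are all 0.
By inclusion–exclusion the count is 55 − 30 + 0 = 25.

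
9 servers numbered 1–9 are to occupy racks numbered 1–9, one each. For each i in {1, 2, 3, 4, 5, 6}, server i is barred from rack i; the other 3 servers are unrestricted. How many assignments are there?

Let Aᵢ (for 1 ≤ i ≤ 6) be the placements that put server i in its forbidden rack. Any j of these fix j positions, leaving (9−j)! ways to fill the rest, and there are C(6,j) ways to pick which j.
By inclusion–exclusion, the number of valid placements is Σ_{j=0}^{6} (−1)^j C(6,j)·(9−j)!.
Computing: 362880 − 241920 + 75600 − 14400 + 1800 − 144 + 6 = 183822.

183822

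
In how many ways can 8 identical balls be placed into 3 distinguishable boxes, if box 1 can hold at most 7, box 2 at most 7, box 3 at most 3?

Without the upper bounds there are C(10,2) = 45 ways to split 8 among 3 boxes.
Subtract solutions that violate a single cap (substitute x_i' = x_i − (cap_i+1)): x_1 ≥ 8 gives C(2,2) = 1; x_2 ≥ 8 gives C(2,2) = 1; x_3 ≥ 4 gives C(6,2) = 15. Together 17.
No two caps can be exceeded simultaneously, so the pair terms are all 0.
By inclusion–exclusion the count is 45 − 17 + 0 = 28.

28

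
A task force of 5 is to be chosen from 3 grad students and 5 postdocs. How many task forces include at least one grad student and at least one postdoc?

Total 5-person selections from all 8: C(8,5) = 56.
Selections missing a whole group: no grad students → C(5,5) = 1; no postdocs → C(3,5) = 0.
Both groups omitted at once is impossible, so 56 − 1 = 55.

55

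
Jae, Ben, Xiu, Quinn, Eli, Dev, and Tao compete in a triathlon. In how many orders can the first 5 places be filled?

There are 7 choices for 1st place, 6 for 2nd, and so on down to 3 for position 5.
That gives 7 × 6 × 5 × 4 × 3 = 2520.

2520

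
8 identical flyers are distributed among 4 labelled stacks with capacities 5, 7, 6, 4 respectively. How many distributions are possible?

Ignoring the caps, the number of non-negative solutions to x_1+…+x_4 = 8 is C(11,3) = 165.
Subtract solutions that violate a single cap (substitute x_i' = x_i − (cap_i+1)): x_1 ≥ 6 gives C(5,3) = 10; x_2 ≥ 8 gives C(3,3) = 1; x_3 ≥ 7 gives C(4,3) = 4; x_4 ≥ 5 gives C(6,3) = 20. Together 35.
No two caps can be exceeded simultaneously, so the pair terms are all 0.
By inclusion–exclusion the count is 165 − 35 + 0 = 130.

130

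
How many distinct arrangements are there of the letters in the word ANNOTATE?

Letter multiplicities in ANNOTATE: A×2, E×1, N×2, O×1, T×2.
Dividing 8! = 40320 by 2!·2!·2! = 8 for the repeated letters gives 5040.

5040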